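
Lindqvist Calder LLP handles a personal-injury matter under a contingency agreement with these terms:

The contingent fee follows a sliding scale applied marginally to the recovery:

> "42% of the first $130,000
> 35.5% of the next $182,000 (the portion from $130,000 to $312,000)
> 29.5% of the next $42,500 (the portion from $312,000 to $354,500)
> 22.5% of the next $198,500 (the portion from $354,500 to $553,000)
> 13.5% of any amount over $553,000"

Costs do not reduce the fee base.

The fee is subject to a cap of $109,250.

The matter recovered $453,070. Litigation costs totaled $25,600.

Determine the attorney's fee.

Fee base is the gross recovery, $453,070; costs are reimbursed separately.
First $130,000 at 42% = $54,600.00
Next $182,000 at 35.5% = $64,610.00
Next $42,500 at 29.5% = $12,537.50
Remaining $98,570 at 22.5% = $22,178.25
Fee: $54,600.00 + $64,610.00 + $12,537.50 + $22,178.25 = $153,925.75
$153,925.75 exceeds the $109,250 cap, so the fee is capped at $109,250.00.

$109,250.00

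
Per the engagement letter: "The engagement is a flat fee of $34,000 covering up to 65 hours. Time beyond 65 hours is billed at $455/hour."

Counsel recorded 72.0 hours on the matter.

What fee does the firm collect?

$37,185.00

Flat fee: $34,000.00
Excess hours: 72.0 − 65 = 7.0
Overrun: 7.0 × $455 = $3,185.00
Total: $34,000.00 + $3,185.00 = $37,185.00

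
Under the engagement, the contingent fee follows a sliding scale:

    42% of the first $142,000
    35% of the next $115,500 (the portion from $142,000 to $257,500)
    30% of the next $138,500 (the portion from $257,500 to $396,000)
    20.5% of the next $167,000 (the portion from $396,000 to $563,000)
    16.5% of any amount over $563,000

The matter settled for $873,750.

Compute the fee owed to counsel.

$227,123.75

First $142,000 at 42% = $59,640.00
Next $115,500 at 35% = $40,425.00
Next $138,500 at 30% = $41,550.00
Next $167,000 at 20.5% = $34,235.00
Remaining $310,750 at 16.5% = $51,273.75
Fee: $59,640.00 + $40,425.00 + $41,550.00 + $34,235.00 + $51,273.75 = $227,123.75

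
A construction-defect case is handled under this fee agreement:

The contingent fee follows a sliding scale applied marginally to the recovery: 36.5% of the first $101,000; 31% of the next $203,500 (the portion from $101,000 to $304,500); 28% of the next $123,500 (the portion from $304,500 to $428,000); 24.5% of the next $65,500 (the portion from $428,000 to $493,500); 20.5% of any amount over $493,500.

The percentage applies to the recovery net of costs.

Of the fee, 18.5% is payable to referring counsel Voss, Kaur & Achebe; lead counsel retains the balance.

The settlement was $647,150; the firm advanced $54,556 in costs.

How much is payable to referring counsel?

Fee base (net of costs): $647,150 − $54,556 = $592,594
First $101,000 at 36.5% = $36,865.00
Next $203,500 at 31% = $63,085.00
Next $123,500 at 28% = $34,580.00
Next $65,500 at 24.5% = $16,047.50
Remaining $99,094 at 20.5% = $20,314.27
Fee: $36,865.00 + $63,085.00 + $34,580.00 + $16,047.50 + $20,314.27 = $170,891.77
Referral share: 18.5% of $170,891.77 = $31,614.98; lead counsel retains $170,891.77 − $31,614.98 = $139,276.79.

$31,614.98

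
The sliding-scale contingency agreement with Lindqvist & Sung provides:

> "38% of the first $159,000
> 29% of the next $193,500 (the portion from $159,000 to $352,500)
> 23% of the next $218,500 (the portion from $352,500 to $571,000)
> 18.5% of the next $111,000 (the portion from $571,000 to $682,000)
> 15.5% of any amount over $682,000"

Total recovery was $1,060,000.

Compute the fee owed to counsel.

$245,915.00

First $159,000 at 38% = $60,420.00
Next $193,500 at 29% = $56,115.00
Next $218,500 at 23% = $50,255.00
Next $111,000 at 18.5% = $20,535.00
Remaining $378,000 at 15.5% = $58,590.00
Fee: $60,420.00 + $56,115.00 + $50,255.00 + $20,535.00 + $58,590.00 = $245,915.00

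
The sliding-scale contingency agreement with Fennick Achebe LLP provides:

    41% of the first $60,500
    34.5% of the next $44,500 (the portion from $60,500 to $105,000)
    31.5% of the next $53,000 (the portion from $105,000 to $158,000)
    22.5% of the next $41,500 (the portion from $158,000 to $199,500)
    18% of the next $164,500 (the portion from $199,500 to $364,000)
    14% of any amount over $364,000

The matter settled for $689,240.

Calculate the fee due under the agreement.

First $60,500 at 41% = $24,805.00
Next $44,500 at 34.5% = $15,352.50
Next $53,000 at 31.5% = $16,695.00
Next $41,500 at 22.5% = $9,337.50
Next $164,500 at 18% = $29,610.00
Remaining $325,240 at 14% = $45,533.60
Fee: $24,805.00 + $15,352.50 + $16,695.00 + $9,337.50 + $29,610.00 + $45,533.60 = $141,333.60

$141,333.60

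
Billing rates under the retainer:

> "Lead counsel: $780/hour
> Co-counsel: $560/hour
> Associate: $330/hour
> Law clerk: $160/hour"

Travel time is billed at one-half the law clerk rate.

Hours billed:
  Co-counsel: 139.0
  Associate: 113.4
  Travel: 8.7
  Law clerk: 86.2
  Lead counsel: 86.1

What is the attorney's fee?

Lead counsel: 86.1 × $780 = $67,158.00
Co-counsel: 139.0 × $560 = $77,840.00
Associate: 113.4 × $330 = $37,422.00
Law clerk: 86.2 × $160 = $13,792.00
Subtotal: $67,158.00 + $77,840.00 + $37,422.00 + $13,792.00 = $196,212.00
Travel: 8.7 × ($160 ÷ 2) = 8.7 × $80.00 = $696.00
Total: $196,212.00 + $696.00 = $196,908.00

$196,908.00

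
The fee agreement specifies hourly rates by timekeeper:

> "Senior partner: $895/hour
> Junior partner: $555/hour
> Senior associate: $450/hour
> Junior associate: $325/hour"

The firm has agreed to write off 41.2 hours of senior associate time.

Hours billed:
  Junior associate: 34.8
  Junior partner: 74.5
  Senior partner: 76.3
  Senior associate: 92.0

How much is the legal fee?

Senior partner: 76.3 × $895 = $68,288.50
Junior partner: 74.5 × $555 = $41,347.50
Senior associate: 92.0 × $450 = $41,400.00
Junior associate: 34.8 × $325 = $11,310.00
Subtotal: $162,346.00
Write-off: 41.2 × $450 = $18,540.00
Total: $162,346.00 − $18,540.00 = $143,806.00

$143,806.00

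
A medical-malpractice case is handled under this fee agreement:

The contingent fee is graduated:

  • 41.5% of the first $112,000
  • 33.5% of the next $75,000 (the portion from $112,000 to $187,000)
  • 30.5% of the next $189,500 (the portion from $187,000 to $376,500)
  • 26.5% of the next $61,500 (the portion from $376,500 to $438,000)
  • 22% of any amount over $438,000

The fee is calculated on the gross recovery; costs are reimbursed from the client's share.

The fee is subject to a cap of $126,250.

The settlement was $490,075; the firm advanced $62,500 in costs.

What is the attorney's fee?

$126,250.00

Fee base is the gross recovery, $490,075; costs are reimbursed separately.
First $112,000 at 41.5% = $46,480.00
Next $75,000 at 33.5% = $25,125.00
Next $189,500 at 30.5% = $57,797.50
Next $61,500 at 26.5% = $16,297.50
Remaining $52,075 at 22% = $11,456.50
Fee: $46,480.00 + $25,125.00 + $57,797.50 + $16,297.50 + $11,456.50 = $157,156.50
$157,156.50 exceeds the $126,250 cap, so the fee is capped at $126,250.00.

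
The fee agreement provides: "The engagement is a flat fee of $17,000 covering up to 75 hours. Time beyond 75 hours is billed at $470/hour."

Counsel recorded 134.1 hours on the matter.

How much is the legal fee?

Flat fee: $17,000.00
Excess hours: 134.1 − 75 = 59.1
Overrun: 59.1 × $470 = $27,777.00
Total: $17,000.00 + $27,777.00 = $44,777.00

$44,777.00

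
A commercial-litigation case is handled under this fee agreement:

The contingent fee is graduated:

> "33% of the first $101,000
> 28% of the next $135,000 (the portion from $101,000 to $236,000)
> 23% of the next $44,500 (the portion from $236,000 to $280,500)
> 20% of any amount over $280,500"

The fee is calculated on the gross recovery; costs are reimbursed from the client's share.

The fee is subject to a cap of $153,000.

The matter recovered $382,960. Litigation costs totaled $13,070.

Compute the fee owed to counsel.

$101,857.00

Fee base is the gross recovery, $382,960; costs are reimbursed separately.
First $101,000 at 33% = $33,330.00
Next $135,000 at 28% = $37,800.00
Next $44,500 at 23% = $10,235.00
Remaining $102,460 at 20% = $20,492.00
Fee: $33,330.00 + $37,800.00 + $10,235.00 + $20,492.00 = $101,857.00
$101,857.00 is under the $153,000 cap.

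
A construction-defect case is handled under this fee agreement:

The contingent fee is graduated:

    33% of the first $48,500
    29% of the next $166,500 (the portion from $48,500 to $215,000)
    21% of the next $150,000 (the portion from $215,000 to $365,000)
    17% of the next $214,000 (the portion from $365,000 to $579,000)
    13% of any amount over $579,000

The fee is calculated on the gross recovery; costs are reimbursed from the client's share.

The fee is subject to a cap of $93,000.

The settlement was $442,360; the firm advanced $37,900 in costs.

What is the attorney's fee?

Fee base is the gross recovery, $442,360; costs are reimbursed separately.
First $48,500 at 33% = $16,005.00
Next $166,500 at 29% = $48,285.00
Next $150,000 at 21% = $31,500.00
Remaining $77,360 at 17% = $13,151.20
Fee: $16,005.00 + $48,285.00 + $31,500.00 + $13,151.20 = $108,941.20
$108,941.20 exceeds the $93,000 cap, so the fee is capped at $93,000.00.

$93,000.00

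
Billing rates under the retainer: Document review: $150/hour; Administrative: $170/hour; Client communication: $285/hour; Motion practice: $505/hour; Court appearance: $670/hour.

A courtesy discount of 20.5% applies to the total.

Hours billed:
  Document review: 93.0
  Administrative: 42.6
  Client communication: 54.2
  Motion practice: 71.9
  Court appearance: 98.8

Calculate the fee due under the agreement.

$110,619.88

Document review: 93.0 × $150 = $13,950.00
Administrative: 42.6 × $170 = $7,242.00
Client communication: 54.2 × $285 = $15,447.00
Motion practice: 71.9 × $505 = $36,309.50
Court appearance: 98.8 × $670 = $66,196.00
Subtotal: $139,144.50
Less 20.5% discount: −$28,524.62
Total: $139,144.50 − $28,524.62 = $110,619.88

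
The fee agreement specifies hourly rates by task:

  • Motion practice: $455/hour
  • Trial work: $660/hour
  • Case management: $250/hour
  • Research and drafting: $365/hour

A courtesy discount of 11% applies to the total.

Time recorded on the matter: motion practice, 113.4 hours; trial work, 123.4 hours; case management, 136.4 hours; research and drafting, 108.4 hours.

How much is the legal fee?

Motion practice: 113.4 × $455 = $51,597.00
Trial work: 123.4 × $660 = $81,444.00
Case management: 136.4 × $250 = $34,100.00
Research and drafting: 108.4 × $365 = $39,566.00
Subtotal: $206,707.00
Less 11% discount: −$22,737.77
Total: $206,707.00 − $22,737.77 = $183,969.23

$183,969.23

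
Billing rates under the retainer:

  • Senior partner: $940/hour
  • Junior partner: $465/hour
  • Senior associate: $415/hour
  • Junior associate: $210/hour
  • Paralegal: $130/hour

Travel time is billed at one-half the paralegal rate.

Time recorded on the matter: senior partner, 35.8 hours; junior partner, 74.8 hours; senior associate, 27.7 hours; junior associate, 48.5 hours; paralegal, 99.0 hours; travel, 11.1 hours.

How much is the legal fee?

$103,706.00

Senior partner: 35.8 × $940 = $33,652.00
Junior partner: 74.8 × $465 = $34,782.00
Senior associate: 27.7 × $415 = $11,495.50
Junior associate: 48.5 × $210 = $10,185.00
Paralegal: 99.0 × $130 = $12,870.00
Subtotal: $33,652.00 + $34,782.00 + $11,495.50 + $10,185.00 + $12,870.00 = $102,984.50
Travel: 11.1 × ($130 ÷ 2) = 11.1 × $65.00 = $721.50
Total: $102,984.50 + $721.50 = $103,706.00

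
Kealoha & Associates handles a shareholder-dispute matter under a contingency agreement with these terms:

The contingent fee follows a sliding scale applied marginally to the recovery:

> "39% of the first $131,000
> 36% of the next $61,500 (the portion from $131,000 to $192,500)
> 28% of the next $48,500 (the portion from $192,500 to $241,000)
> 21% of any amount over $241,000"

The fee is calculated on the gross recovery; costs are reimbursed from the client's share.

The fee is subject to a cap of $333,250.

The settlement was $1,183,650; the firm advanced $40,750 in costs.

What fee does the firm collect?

Fee base is the gross recovery, $1,183,650; costs are reimbursed separately.
First $131,000 at 39% = $51,090.00
Next $61,500 at 36% = $22,140.00
Next $48,500 at 28% = $13,580.00
Remaining $942,650 at 21% = $197,956.50
Fee: $51,090.00 + $22,140.00 + $13,580.00 + $197,956.50 = $284,766.50
$284,766.50 is under the $333,250 cap.

$284,766.50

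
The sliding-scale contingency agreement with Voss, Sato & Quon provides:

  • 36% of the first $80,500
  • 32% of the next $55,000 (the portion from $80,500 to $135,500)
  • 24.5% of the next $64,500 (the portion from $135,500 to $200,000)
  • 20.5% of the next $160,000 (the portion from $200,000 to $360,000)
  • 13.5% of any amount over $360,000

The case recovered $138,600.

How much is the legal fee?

First $80,500 at 36% = $28,980.00
Next $55,000 at 32% = $17,600.00
Remaining $3,100 at 24.5% = $759.50
Fee: $28,980.00 + $17,600.00 + $759.50 = $47,339.50

$47,339.50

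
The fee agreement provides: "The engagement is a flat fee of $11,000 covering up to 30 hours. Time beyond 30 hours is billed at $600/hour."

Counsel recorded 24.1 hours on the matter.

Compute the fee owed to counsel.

$11,000.00

24.1 hours is within the 30-hour scope; only the flat fee applies.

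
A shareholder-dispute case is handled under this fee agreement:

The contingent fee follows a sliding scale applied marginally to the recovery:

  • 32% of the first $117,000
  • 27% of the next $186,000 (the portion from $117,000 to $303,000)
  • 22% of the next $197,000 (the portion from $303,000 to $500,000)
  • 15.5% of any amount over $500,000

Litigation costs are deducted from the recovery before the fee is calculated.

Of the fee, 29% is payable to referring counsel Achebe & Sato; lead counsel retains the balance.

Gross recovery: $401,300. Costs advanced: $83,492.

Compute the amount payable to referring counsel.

Fee base (net of costs): $401,300 − $83,492 = $317,808
First $117,000 at 32% = $37,440.00
Next $186,000 at 27% = $50,220.00
Remaining $14,808 at 22% = $3,257.76
Fee: $37,440.00 + $50,220.00 + $3,257.76 = $90,917.76
Referral share: 29% of $90,917.76 = $26,366.15; lead counsel retains $90,917.76 − $26,366.15 = $64,551.61.

$26,366.15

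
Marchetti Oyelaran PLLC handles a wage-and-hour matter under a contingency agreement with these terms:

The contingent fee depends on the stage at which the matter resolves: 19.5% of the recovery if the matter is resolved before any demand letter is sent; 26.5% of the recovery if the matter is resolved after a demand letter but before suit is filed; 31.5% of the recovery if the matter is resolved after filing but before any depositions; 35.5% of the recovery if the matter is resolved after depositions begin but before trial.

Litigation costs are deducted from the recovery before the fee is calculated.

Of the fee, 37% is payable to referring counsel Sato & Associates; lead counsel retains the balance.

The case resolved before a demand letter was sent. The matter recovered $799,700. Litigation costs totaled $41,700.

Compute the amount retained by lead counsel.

Fee base (net of costs): $799,700 − $41,700 = $758,000
The matter resolved before a demand letter was sent, so the 19.5% rate applies.
$758,000 × 19.5% = $147,810.00
Referral share: 37% of $147,810.00 = $54,689.70; lead counsel retains $147,810.00 − $54,689.70 = $93,120.30.

$93,120.30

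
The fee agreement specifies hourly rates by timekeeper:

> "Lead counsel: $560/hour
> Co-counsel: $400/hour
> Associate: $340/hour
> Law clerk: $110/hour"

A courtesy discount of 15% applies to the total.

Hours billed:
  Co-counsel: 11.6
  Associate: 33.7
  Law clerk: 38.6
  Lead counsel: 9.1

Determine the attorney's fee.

Lead counsel: 9.1 × $560 = $5,096.00
Co-counsel: 11.6 × $400 = $4,640.00
Associate: 33.7 × $340 = $11,458.00
Law clerk: 38.6 × $110 = $4,246.00
Subtotal: $25,440.00
Less 15% discount: −$3,816.00
Total: $25,440.00 − $3,816.00 = $21,624.00

$21,624.00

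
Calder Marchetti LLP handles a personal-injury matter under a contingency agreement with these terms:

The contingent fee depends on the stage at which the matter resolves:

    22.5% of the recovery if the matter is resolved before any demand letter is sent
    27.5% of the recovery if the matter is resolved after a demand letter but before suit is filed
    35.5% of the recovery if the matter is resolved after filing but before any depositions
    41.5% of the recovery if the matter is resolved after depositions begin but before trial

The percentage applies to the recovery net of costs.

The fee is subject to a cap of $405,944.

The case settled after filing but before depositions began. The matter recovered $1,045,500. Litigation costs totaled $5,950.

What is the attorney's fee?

Fee base (net of costs): $1,045,500 − $5,950 = $1,039,550
The matter settled after filing but before depositions began, so the 35.5% rate applies.
$1,039,550 × 35.5% = $369,040.25
$369,040.25 is under the $405,944 cap.

$369,040.25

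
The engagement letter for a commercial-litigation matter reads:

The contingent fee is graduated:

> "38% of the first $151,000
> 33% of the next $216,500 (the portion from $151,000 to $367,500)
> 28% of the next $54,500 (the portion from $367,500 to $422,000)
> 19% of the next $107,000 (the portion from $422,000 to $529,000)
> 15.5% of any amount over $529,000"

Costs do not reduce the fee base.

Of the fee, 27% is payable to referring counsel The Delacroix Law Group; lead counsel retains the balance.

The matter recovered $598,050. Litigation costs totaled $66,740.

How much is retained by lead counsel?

Fee base is the gross recovery, $598,050; costs are reimbursed separately.
First $151,000 at 38% = $57,380.00
Next $216,500 at 33% = $71,445.00
Next $54,500 at 28% = $15,260.00
Next $107,000 at 19% = $20,330.00
Remaining $69,050 at 15.5% = $10,702.75
Fee: $57,380.00 + $71,445.00 + $15,260.00 + $20,330.00 + $10,702.75 = $175,117.75
Referral share: 27% of $175,117.75 = $47,281.79; lead counsel retains $175,117.75 − $47,281.79 = $127,835.96.

$127,835.96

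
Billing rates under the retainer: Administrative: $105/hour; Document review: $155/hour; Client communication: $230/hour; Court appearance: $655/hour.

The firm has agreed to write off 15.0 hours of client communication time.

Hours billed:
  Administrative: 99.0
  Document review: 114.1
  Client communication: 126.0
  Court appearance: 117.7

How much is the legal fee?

$130,704.00

Administrative: 99.0 × $105 = $10,395.00
Document review: 114.1 × $155 = $17,685.50
Client communication: 126.0 × $230 = $28,980.00
Court appearance: 117.7 × $655 = $77,093.50
Subtotal: $134,154.00
Write-off: 15.0 × $230 = $3,450.00
Total: $134,154.00 − $3,450.00 = $130,704.00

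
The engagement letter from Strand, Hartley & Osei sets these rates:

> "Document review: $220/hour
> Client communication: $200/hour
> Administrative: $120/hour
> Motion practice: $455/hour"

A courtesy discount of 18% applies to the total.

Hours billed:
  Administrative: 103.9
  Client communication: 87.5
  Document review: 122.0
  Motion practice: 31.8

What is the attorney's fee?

Document review: 122.0 × $220 = $26,840.00
Client communication: 87.5 × $200 = $17,500.00
Administrative: 103.9 × $120 = $12,468.00
Motion practice: 31.8 × $455 = $14,469.00
Subtotal: $71,277.00
Less 18% discount: −$12,829.86
Total: $71,277.00 − $12,829.86 = $58,447.14

$58,447.14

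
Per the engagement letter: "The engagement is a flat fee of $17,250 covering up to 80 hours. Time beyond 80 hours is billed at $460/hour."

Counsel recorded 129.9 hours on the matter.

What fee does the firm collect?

Flat fee: $17,250.00
Excess hours: 129.9 − 80 = 49.9
Overrun: 49.9 × $460 = $22,954.00
Total: $17,250.00 + $22,954.00 = $40,204.00

$40,204.00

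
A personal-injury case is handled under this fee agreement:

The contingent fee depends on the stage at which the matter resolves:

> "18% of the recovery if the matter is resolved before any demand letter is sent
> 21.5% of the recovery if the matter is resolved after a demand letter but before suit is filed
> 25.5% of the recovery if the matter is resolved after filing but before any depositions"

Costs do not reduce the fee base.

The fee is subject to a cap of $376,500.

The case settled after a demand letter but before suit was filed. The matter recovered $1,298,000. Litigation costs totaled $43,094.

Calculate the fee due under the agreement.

$279,070.00

Fee base is the gross recovery, $1,298,000; costs are reimbursed separately.
The matter settled after a demand letter but before suit was filed, so the 21.5% rate applies.
$1,298,000 × 21.5% = $279,070.00
$279,070.00 is under the $376,500 cap.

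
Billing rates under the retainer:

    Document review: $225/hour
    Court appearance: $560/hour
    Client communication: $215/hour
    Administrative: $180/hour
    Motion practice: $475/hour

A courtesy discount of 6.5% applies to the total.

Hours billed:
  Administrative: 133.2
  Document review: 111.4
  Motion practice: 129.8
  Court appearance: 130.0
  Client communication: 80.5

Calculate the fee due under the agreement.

Document review: 111.4 × $225 = $25,065.00
Court appearance: 130.0 × $560 = $72,800.00
Client communication: 80.5 × $215 = $17,307.50
Administrative: 133.2 × $180 = $23,976.00
Motion practice: 129.8 × $475 = $61,655.00
Subtotal: $200,803.50
Less 6.5% discount: −$13,052.23
Total: $200,803.50 − $13,052.23 = $187,751.27

$187,751.27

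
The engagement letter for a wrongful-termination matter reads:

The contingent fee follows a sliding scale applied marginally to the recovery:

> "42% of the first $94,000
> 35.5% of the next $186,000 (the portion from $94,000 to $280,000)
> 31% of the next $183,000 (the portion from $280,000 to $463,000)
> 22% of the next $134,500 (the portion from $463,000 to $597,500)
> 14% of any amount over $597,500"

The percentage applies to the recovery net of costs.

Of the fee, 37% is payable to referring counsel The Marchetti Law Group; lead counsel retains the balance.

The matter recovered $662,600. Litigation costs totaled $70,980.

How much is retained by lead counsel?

Fee base (net of costs): $662,600 − $70,980 = $591,620
First $94,000 at 42% = $39,480.00
Next $186,000 at 35.5% = $66,030.00
Next $183,000 at 31% = $56,730.00
Remaining $128,620 at 22% = $28,296.40
Fee: $39,480.00 + $66,030.00 + $56,730.00 + $28,296.40 = $190,536.40
Referral share: 37% of $190,536.40 = $70,498.47; lead counsel retains $190,536.40 − $70,498.47 = $120,037.93.

$120,037.93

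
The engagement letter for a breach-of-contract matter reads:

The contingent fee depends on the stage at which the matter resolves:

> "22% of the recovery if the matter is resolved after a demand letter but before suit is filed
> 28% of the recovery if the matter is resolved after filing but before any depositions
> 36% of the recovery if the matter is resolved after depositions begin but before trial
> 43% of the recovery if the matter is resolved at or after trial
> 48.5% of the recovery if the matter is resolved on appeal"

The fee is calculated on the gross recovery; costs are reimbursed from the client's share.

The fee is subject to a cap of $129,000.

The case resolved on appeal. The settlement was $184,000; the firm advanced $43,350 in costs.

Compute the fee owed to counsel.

Fee base is the gross recovery, $184,000; costs are reimbursed separately.
The matter resolved on appeal, so the 48.5% rate applies.
$184,000 × 48.5% = $89,240.00
$89,240.00 is under the $129,000 cap.

$89,240.00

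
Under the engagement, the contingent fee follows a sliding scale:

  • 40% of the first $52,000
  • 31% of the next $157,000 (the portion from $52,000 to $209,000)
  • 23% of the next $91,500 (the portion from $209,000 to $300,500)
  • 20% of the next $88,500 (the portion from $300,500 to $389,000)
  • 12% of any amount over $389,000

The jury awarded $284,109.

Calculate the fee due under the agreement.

$86,745.07

First $52,000 at 40% = $20,800.00
Next $157,000 at 31% = $48,670.00
Remaining $75,109 at 23% = $17,275.07
Fee: $20,800.00 + $48,670.00 + $17,275.07 = $86,745.07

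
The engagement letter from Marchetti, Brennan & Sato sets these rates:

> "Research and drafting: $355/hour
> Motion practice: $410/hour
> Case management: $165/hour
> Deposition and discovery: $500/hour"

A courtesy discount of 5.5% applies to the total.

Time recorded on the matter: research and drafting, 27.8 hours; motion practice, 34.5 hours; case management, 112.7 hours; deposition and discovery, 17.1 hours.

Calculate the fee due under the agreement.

$48,345.73

Research and drafting: 27.8 × $355 = $9,869.00
Motion practice: 34.5 × $410 = $14,145.00
Case management: 112.7 × $165 = $18,595.50
Deposition and discovery: 17.1 × $500 = $8,550.00
Subtotal: $51,159.50
Less 5.5% discount: −$2,813.77
Total: $51,159.50 − $2,813.77 = $48,345.73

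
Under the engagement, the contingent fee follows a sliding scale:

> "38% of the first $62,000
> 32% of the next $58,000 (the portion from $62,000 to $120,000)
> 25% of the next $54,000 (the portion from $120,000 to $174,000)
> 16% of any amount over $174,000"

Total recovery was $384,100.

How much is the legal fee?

First $62,000 at 38% = $23,560.00
Next $58,000 at 32% = $18,560.00
Next $54,000 at 25% = $13,500.00
Remaining $210,100 at 16% = $33,616.00
Fee: $23,560.00 + $18,560.00 + $13,500.00 + $33,616.00 = $89,236.00

$89,236.00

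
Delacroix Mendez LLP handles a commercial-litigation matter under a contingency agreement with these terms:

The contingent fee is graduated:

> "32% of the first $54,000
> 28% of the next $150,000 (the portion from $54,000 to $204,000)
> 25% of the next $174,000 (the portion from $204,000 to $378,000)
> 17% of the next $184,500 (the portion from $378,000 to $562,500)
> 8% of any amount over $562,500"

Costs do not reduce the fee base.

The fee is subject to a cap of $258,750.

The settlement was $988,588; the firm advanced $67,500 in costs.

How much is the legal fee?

Fee base is the gross recovery, $988,588; costs are reimbursed separately.
First $54,000 at 32% = $17,280.00
Next $150,000 at 28% = $42,000.00
Next $174,000 at 25% = $43,500.00
Next $184,500 at 17% = $31,365.00
Remaining $426,088 at 8% = $34,087.04
Fee: $17,280.00 + $42,000.00 + $43,500.00 + $31,365.00 + $34,087.04 = $168,232.04
$168,232.04 is under the $258,750 cap.

$168,232.04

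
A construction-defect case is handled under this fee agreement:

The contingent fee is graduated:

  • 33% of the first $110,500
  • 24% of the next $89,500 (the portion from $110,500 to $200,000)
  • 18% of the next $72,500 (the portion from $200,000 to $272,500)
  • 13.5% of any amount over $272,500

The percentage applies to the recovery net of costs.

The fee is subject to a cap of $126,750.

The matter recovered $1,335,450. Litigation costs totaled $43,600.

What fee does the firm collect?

Fee base (net of costs): $1,335,450 − $43,600 = $1,291,850
First $110,500 at 33% = $36,465.00
Next $89,500 at 24% = $21,480.00
Next $72,500 at 18% = $13,050.00
Remaining $1,019,350 at 13.5% = $137,612.25
Fee: $36,465.00 + $21,480.00 + $13,050.00 + $137,612.25 = $208,607.25
$208,607.25 exceeds the $126,750 cap, so the fee is capped at $126,750.00.

$126,750.00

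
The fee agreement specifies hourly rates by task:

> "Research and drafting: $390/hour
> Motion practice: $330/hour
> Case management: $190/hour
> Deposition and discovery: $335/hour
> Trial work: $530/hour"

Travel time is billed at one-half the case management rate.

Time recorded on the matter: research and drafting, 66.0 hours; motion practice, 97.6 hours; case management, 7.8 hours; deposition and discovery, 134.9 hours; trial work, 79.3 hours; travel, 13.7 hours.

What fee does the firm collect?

$147,952.00

Research and drafting: 66.0 × $390 = $25,740.00
Motion practice: 97.6 × $330 = $32,208.00
Case management: 7.8 × $190 = $1,482.00
Deposition and discovery: 134.9 × $335 = $45,191.50
Trial work: 79.3 × $530 = $42,029.00
Subtotal: $25,740.00 + $32,208.00 + $1,482.00 + $45,191.50 + $42,029.00 = $146,650.50
Travel: 13.7 × ($190 ÷ 2) = 13.7 × $95.00 = $1,301.50
Total: $146,650.50 + $1,301.50 = $147,952.00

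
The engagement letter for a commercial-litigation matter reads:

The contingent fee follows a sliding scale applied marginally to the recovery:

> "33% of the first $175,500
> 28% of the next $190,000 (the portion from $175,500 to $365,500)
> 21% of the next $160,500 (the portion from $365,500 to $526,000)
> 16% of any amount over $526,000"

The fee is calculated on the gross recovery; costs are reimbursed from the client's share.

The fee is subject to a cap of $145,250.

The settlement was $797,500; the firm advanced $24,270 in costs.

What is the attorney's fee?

$145,250.00

Fee base is the gross recovery, $797,500; costs are reimbursed separately.
First $175,500 at 33% = $57,915.00
Next $190,000 at 28% = $53,200.00
Next $160,500 at 21% = $33,705.00
Remaining $271,500 at 16% = $43,440.00
Fee: $57,915.00 + $53,200.00 + $33,705.00 + $43,440.00 = $188,260.00
$188,260.00 exceeds the $145,250 cap, so the fee is capped at $145,250.00.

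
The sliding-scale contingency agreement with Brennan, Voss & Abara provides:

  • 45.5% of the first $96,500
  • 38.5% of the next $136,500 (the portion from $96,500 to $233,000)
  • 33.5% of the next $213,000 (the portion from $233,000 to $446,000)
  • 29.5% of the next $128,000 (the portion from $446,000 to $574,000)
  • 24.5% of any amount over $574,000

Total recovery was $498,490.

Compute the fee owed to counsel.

First $96,500 at 45.5% = $43,907.50
Next $136,500 at 38.5% = $52,552.50
Next $213,000 at 33.5% = $71,355.00
Remaining $52,490 at 29.5% = $15,484.55
Fee: $43,907.50 + $52,552.50 + $71,355.00 + $15,484.55 = $183,299.55

$183,299.55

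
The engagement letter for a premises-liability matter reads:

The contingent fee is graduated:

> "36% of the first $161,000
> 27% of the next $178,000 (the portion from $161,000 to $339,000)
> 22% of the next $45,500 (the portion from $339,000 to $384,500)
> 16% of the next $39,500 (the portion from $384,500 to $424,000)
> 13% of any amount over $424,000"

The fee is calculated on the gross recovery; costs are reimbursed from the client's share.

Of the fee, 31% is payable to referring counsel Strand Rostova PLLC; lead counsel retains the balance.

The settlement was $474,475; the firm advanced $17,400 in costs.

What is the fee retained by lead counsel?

$88,949.11

Fee base is the gross recovery, $474,475; costs are reimbursed separately.
First $161,000 at 36% = $57,960.00
Next $178,000 at 27% = $48,060.00
Next $45,500 at 22% = $10,010.00
Next $39,500 at 16% = $6,320.00
Remaining $50,475 at 13% = $6,561.75
Fee: $57,960.00 + $48,060.00 + $10,010.00 + $6,320.00 + $6,561.75 = $128,911.75
Referral share: 31% of $128,911.75 = $39,962.64; lead counsel retains $128,911.75 − $39,962.64 = $88,949.11.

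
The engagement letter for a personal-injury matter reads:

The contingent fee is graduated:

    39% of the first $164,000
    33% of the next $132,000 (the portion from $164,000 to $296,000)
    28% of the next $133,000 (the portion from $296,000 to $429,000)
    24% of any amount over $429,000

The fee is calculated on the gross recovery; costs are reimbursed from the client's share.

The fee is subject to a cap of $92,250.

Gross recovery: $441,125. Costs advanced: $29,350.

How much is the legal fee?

Fee base is the gross recovery, $441,125; costs are reimbursed separately.
First $164,000 at 39% = $63,960.00
Next $132,000 at 33% = $43,560.00
Next $133,000 at 28% = $37,240.00
Remaining $12,125 at 24% = $2,910.00
Fee: $63,960.00 + $43,560.00 + $37,240.00 + $2,910.00 = $147,670.00
$147,670.00 exceeds the $92,250 cap, so the fee is capped at $92,250.00.

$92,250.00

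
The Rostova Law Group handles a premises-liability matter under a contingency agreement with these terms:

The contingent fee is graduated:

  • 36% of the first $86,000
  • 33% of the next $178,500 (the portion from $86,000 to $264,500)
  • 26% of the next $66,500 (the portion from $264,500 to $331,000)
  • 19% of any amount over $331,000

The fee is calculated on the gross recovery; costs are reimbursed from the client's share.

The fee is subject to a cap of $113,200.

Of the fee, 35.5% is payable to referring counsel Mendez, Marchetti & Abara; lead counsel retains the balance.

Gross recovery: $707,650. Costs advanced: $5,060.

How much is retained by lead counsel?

$73,014.00

Fee base is the gross recovery, $707,650; costs are reimbursed separately.
First $86,000 at 36% = $30,960.00
Next $178,500 at 33% = $58,905.00
Next $66,500 at 26% = $17,290.00
Remaining $376,650 at 19% = $71,563.50
Fee: $30,960.00 + $58,905.00 + $17,290.00 + $71,563.50 = $178,718.50
$178,718.50 exceeds the $113,200 cap, so the fee is capped at $113,200.00.
Referral share: 35.5% of $113,200.00 = $40,186.00; lead counsel retains $113,200.00 − $40,186.00 = $73,014.00.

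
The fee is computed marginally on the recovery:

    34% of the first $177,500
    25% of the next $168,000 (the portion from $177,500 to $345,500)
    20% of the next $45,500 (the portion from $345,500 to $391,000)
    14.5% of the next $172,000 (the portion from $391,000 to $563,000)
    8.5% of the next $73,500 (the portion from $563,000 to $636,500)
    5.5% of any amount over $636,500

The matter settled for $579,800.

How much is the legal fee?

First $177,500 at 34% = $60,350.00
Next $168,000 at 25% = $42,000.00
Next $45,500 at 20% = $9,100.00
Next $172,000 at 14.5% = $24,940.00
Remaining $16,800 at 8.5% = $1,428.00
Fee: $60,350.00 + $42,000.00 + $9,100.00 + $24,940.00 + $1,428.00 = $137,818.00

$137,818.00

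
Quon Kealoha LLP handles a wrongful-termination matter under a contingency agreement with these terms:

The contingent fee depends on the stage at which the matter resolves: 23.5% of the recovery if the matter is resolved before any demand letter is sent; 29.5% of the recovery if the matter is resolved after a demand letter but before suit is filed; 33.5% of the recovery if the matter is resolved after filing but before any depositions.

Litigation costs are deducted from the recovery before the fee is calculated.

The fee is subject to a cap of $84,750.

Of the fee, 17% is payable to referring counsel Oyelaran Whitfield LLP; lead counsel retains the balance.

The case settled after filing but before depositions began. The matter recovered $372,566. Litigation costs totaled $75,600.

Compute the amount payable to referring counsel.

Fee base (net of costs): $372,566 − $75,600 = $296,966
The matter settled after filing but before depositions began, so the 33.5% rate applies.
$296,966 × 33.5% = $99,483.61
$99,483.61 exceeds the $84,750 cap, so the fee is capped at $84,750.00.
Referral share: 17% of $84,750.00 = $14,407.50; lead counsel retains $84,750.00 − $14,407.50 = $70,342.50.

$14,407.50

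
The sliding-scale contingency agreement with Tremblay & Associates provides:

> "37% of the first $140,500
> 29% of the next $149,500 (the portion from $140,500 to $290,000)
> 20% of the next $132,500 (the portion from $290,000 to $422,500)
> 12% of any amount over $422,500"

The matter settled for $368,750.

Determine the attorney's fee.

First $140,500 at 37% = $51,985.00
Next $149,500 at 29% = $43,355.00
Remaining $78,750 at 20% = $15,750.00
Fee: $51,985.00 + $43,355.00 + $15,750.00 = $111,090.00

$111,090.00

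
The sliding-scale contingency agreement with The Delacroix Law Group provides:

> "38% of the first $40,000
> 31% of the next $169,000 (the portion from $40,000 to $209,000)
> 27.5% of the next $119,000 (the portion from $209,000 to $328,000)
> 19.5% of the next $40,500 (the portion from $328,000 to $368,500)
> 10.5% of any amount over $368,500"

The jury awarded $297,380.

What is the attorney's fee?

First $40,000 at 38% = $15,200.00
Next $169,000 at 31% = $52,390.00
Remaining $88,380 at 27.5% = $24,304.50
Fee: $15,200.00 + $52,390.00 + $24,304.50 = $91,894.50

$91,894.50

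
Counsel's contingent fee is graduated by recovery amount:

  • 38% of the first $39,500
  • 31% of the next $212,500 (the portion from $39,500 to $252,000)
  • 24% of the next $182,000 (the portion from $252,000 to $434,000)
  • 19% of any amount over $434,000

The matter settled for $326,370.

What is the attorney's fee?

First $39,500 at 38% = $15,010.00
Next $212,500 at 31% = $65,875.00
Remaining $74,370 at 24% = $17,848.80
Fee: $15,010.00 + $65,875.00 + $17,848.80 = $98,733.80

$98,733.80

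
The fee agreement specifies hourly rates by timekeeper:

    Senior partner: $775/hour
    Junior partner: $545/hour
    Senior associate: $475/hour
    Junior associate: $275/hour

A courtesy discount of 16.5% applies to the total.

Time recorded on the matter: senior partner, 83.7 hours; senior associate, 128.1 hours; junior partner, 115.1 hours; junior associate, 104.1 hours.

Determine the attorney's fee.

Senior partner: 83.7 × $775 = $64,867.50
Junior partner: 115.1 × $545 = $62,729.50
Senior associate: 128.1 × $475 = $60,847.50
Junior associate: 104.1 × $275 = $28,627.50
Subtotal: $217,072.00
Less 16.5% discount: −$35,816.88
Total: $217,072.00 − $35,816.88 = $181,255.12

$181,255.12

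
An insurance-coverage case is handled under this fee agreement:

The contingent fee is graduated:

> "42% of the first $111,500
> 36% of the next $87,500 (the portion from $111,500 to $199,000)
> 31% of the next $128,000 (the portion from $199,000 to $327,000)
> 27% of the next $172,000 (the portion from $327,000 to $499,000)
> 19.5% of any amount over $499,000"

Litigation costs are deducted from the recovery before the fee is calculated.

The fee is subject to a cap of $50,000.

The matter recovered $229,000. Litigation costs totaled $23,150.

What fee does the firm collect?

Fee base (net of costs): $229,000 − $23,150 = $205,850
First $111,500 at 42% = $46,830.00
Next $87,500 at 36% = $31,500.00
Remaining $6,850 at 31% = $2,123.50
Fee: $46,830.00 + $31,500.00 + $2,123.50 = $80,453.50
$80,453.50 exceeds the $50,000 cap, so the fee is capped at $50,000.00.

$50,000.00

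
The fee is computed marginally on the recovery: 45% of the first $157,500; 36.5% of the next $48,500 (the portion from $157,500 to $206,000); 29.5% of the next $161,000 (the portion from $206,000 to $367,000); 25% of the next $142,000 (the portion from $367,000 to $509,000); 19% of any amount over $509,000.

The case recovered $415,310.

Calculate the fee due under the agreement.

$148,150.00

First $157,500 at 45% = $70,875.00
Next $48,500 at 36.5% = $17,702.50
Next $161,000 at 29.5% = $47,495.00
Remaining $48,310 at 25% = $12,077.50
Fee: $70,875.00 + $17,702.50 + $47,495.00 + $12,077.50 = $148,150.00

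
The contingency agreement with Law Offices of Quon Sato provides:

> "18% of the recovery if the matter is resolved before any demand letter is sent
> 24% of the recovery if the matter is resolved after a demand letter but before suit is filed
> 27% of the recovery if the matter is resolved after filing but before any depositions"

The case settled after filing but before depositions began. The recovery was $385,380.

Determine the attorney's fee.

$104,052.60

The matter settled after filing but before depositions began, so the 27% rate applies.
$385,380 × 27% = $104,052.60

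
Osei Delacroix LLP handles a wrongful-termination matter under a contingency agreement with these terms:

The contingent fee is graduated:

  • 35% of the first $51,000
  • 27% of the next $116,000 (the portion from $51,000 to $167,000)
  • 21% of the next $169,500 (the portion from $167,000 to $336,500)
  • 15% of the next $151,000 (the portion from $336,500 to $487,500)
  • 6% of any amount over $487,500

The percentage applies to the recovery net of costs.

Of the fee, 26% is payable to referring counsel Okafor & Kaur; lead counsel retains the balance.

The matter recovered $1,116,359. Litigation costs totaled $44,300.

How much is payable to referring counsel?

Fee base (net of costs): $1,116,359 − $44,300 = $1,072,059
First $51,000 at 35% = $17,850.00
Next $116,000 at 27% = $31,320.00
Next $169,500 at 21% = $35,595.00
Next $151,000 at 15% = $22,650.00
Remaining $584,559 at 6% = $35,073.54
Fee: $17,850.00 + $31,320.00 + $35,595.00 + $22,650.00 + $35,073.54 = $142,488.54
Referral share: 26% of $142,488.54 = $37,047.02; lead counsel retains $142,488.54 − $37,047.02 = $105,441.52.

$37,047.02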